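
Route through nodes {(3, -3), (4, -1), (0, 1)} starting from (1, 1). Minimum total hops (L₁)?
10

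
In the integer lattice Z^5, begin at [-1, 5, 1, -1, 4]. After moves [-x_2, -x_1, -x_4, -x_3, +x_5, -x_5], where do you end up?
(-2, 4, 0, -2, 4)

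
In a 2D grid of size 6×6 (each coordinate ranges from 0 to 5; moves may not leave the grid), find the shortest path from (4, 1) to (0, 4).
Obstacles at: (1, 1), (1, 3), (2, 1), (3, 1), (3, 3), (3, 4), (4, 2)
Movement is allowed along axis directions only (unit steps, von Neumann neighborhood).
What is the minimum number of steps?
9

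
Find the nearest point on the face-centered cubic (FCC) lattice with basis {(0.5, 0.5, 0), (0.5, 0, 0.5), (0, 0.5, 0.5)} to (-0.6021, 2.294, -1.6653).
(-0.5, 2, -1.5)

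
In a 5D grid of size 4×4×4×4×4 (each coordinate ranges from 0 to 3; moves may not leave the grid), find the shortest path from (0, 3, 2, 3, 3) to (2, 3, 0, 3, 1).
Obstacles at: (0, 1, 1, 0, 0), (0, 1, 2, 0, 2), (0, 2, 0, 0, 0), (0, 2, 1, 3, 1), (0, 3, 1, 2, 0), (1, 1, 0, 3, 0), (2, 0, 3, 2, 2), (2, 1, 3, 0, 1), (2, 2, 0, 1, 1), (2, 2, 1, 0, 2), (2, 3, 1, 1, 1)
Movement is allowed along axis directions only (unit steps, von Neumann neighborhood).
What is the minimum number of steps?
6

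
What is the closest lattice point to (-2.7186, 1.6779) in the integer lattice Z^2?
(-3, 2)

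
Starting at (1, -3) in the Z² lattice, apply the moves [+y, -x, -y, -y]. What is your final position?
(0, -4)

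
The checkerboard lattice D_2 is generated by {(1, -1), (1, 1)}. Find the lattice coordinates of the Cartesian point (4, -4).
4b₁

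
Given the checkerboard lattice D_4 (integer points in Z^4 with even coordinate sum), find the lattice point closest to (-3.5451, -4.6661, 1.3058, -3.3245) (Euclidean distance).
(-3, -5, 1, -3)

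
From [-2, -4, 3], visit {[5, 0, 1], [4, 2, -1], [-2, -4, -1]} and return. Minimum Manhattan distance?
34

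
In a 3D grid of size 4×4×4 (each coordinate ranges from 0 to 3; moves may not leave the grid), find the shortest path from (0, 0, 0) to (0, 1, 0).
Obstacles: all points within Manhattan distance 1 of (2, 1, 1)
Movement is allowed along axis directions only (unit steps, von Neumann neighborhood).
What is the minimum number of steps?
1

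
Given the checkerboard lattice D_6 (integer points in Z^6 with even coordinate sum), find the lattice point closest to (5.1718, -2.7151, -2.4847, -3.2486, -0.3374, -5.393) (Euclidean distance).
(5, -3, -2, -3, 0, -5)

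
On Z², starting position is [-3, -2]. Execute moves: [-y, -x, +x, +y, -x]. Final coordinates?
(-4, -2)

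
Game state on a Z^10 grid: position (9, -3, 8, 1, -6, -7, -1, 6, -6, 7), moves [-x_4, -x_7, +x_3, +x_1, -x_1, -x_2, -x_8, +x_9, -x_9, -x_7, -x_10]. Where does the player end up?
(9, -4, 9, 0, -6, -7, -3, 5, -6, 6)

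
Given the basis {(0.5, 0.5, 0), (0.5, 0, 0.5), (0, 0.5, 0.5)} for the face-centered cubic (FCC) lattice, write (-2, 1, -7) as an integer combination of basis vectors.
6b₁ - 10b₂ - 4b₃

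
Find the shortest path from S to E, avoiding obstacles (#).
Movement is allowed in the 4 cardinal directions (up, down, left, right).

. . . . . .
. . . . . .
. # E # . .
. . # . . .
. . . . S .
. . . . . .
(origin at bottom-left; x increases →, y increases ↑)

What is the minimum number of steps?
6
(one shortest path: (4, 1) → (4, 2) → (4, 3) → (4, 4) → (3, 4) → (2, 4) → (2, 3))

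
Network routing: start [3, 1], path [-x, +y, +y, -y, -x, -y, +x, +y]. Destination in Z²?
(2, 2)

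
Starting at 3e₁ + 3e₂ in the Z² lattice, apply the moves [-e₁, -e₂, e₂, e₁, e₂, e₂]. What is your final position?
(3, 5)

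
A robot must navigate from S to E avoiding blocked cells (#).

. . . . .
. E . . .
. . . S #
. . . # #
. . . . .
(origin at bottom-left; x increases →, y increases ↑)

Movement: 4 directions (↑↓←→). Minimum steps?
3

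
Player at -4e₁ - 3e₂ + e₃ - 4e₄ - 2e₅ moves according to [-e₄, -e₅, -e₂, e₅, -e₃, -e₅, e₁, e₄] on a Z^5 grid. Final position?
(-3, -4, 0, -4, -3)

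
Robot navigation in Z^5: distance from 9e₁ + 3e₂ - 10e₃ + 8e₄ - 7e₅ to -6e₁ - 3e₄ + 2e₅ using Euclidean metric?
23.1517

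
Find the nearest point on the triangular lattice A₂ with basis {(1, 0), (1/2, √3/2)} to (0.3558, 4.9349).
(0, 5.196)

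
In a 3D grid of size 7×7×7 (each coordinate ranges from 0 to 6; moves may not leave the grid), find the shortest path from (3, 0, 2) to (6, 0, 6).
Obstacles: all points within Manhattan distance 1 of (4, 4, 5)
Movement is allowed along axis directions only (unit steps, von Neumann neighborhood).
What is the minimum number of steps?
7
(one shortest path: (3, 0, 2) → (4, 0, 2) → (5, 0, 2) → (6, 0, 2) → (6, 0, 3) → (6, 0, 4) → (6, 0, 5) → (6, 0, 6))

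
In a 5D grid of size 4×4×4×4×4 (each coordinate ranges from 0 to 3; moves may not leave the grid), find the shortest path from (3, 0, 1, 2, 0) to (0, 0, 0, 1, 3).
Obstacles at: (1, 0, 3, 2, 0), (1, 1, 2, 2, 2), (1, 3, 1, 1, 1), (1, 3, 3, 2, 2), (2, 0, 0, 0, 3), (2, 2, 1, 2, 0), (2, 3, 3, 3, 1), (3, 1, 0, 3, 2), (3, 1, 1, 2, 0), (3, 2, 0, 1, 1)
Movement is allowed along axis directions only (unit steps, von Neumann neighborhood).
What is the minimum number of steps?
8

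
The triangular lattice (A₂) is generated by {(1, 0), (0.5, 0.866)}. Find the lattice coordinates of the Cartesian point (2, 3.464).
4b₂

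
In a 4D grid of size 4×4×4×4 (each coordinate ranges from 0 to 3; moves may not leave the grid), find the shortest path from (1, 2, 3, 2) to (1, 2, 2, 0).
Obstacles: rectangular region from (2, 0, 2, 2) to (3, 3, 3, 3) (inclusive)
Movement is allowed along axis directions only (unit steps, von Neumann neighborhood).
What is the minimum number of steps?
3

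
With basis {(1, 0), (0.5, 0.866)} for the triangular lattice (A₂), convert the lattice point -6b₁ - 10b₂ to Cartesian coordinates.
(-11, -8.66)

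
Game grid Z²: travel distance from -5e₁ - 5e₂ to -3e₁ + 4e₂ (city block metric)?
11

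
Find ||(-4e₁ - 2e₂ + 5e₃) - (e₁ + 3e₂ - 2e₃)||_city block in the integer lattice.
17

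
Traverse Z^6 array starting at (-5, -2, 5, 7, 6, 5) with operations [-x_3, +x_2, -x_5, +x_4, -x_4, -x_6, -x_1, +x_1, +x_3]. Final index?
(-5, -1, 5, 7, 5, 4)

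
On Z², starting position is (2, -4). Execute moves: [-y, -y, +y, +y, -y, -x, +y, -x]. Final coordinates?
(0, -4)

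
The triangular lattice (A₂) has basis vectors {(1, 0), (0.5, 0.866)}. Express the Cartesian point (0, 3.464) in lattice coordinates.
-2b₁ + 4b₂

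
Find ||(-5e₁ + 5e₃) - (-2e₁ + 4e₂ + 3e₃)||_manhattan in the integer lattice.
9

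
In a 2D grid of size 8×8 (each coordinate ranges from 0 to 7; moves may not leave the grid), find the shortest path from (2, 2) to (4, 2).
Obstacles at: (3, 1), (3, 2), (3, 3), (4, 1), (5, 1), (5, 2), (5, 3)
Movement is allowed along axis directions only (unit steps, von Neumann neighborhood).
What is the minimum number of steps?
6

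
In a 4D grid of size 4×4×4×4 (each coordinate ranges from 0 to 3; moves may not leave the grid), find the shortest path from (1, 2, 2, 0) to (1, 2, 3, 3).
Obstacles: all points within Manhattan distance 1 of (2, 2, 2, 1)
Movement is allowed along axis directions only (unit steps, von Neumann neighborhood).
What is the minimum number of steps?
4
(one shortest path: (1, 2, 2, 0) → (1, 2, 3, 0) → (1, 2, 3, 1) → (1, 2, 3, 2) → (1, 2, 3, 3))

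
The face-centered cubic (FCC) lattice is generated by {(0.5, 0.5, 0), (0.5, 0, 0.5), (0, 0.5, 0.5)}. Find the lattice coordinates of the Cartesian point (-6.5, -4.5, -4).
-7b₁ - 6b₂ - 2b₃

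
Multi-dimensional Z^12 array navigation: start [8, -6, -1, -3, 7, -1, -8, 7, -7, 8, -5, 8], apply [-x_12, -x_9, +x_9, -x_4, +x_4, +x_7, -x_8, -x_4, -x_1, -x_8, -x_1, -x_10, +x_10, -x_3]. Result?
(6, -6, -2, -4, 7, -1, -7, 5, -7, 8, -5, 7)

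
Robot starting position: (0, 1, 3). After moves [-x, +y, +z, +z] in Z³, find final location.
(-1, 2, 5)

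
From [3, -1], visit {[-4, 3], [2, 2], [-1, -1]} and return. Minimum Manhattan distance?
22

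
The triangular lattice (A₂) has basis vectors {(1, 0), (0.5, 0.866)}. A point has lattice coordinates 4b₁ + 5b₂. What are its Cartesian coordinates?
(6.5, 4.33)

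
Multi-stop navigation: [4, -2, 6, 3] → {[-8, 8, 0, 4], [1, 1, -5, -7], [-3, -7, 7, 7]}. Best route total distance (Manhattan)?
79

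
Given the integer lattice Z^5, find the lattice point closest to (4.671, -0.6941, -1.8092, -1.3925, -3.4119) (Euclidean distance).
(5, -1, -2, -1, -3)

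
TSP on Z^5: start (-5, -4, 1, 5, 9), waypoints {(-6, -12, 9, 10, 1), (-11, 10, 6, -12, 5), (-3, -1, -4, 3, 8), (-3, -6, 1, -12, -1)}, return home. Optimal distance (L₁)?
166
(one optimal route: (-5, -4, 1, 5, 9) → (-6, -12, 9, 10, 1) → (-3, -6, 1, -12, -1) → (-11, 10, 6, -12, 5) → (-3, -1, -4, 3, 8) → (-5, -4, 1, 5, 9))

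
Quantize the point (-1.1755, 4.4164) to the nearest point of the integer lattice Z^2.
(-1, 4)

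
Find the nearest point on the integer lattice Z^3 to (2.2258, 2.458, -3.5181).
(2, 2, -4)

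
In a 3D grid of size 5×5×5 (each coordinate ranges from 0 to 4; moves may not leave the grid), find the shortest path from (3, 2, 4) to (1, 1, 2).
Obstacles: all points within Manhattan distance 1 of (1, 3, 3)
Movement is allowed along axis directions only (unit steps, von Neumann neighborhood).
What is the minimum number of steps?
5
(one shortest path: (3, 2, 4) → (2, 2, 4) → (1, 2, 4) → (1, 1, 4) → (1, 1, 3) → (1, 1, 2))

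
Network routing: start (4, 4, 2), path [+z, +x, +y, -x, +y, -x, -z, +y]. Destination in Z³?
(3, 7, 2)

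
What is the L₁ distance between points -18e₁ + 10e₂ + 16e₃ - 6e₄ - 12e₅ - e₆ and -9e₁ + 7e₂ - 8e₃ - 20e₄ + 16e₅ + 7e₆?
86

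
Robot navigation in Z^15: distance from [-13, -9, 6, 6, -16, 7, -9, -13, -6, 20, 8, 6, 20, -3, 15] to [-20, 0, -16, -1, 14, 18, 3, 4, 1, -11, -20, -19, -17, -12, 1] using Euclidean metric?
78.6257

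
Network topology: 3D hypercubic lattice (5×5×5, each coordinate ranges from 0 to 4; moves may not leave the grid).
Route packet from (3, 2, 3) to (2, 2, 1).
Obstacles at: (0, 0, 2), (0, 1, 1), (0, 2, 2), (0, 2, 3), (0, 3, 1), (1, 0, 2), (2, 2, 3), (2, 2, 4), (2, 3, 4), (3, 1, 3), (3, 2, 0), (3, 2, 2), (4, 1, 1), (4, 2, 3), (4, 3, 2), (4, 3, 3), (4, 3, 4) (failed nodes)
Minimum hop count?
5
(one shortest path: (3, 2, 3) → (3, 3, 3) → (2, 3, 3) → (2, 3, 2) → (2, 2, 2) → (2, 2, 1))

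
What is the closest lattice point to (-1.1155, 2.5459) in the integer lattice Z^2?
(-1, 3)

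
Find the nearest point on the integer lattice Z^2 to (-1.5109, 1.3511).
(-2, 1)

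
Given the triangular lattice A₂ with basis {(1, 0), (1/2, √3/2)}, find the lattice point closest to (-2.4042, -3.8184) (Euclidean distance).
(-2.5, -4.33)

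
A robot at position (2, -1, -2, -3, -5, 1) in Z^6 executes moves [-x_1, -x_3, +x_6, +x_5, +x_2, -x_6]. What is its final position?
(1, 0, -3, -3, -4, 1)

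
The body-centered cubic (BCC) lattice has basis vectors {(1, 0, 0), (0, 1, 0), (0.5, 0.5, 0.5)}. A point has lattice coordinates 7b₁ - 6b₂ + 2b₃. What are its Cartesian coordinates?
(8, -5, 1)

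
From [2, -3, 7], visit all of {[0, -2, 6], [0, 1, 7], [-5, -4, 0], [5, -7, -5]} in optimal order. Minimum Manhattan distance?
41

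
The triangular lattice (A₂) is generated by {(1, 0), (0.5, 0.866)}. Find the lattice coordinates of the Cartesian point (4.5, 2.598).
3b₁ + 3b₂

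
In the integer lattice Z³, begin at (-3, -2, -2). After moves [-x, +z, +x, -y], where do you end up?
(-3, -3, -1)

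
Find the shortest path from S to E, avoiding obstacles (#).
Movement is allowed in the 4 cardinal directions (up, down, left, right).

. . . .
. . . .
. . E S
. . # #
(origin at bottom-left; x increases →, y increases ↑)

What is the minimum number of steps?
1
(one shortest path: (3, 1) → (2, 1))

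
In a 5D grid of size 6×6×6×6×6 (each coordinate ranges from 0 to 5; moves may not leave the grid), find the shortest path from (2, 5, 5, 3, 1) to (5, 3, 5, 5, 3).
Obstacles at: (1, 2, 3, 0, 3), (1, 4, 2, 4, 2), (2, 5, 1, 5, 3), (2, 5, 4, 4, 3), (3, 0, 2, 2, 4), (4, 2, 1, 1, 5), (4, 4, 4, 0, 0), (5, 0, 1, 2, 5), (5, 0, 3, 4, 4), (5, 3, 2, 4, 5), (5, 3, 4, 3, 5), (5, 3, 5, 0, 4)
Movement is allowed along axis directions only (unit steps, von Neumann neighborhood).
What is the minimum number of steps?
9
(one shortest path: (2, 5, 5, 3, 1) → (3, 5, 5, 3, 1) → (4, 5, 5, 3, 1) → (5, 5, 5, 3, 1) → (5, 4, 5, 3, 1) → (5, 3, 5, 3, 1) → (5, 3, 5, 4, 1) → (5, 3, 5, 5, 1) → (5, 3, 5, 5, 2) → (5, 3, 5, 5, 3))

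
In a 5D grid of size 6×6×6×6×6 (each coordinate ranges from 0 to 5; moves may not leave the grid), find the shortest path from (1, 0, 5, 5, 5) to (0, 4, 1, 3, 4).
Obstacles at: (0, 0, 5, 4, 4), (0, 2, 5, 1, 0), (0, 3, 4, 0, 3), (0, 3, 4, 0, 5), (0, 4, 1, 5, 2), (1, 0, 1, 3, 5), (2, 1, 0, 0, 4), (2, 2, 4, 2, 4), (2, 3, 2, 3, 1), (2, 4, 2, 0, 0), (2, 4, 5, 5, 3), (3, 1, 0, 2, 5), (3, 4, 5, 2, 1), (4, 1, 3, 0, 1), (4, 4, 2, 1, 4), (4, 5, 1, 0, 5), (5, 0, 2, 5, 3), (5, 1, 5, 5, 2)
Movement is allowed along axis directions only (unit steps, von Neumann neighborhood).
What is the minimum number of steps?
12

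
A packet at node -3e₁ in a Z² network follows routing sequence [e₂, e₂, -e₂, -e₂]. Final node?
(-3, 0)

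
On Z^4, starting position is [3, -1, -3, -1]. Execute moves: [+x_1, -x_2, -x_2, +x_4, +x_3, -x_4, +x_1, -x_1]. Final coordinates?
(4, -3, -2, -1)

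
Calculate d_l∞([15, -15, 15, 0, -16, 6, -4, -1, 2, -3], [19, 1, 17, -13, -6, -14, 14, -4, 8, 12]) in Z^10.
20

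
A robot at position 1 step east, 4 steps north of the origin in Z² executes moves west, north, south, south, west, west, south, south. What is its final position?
(-2, 1)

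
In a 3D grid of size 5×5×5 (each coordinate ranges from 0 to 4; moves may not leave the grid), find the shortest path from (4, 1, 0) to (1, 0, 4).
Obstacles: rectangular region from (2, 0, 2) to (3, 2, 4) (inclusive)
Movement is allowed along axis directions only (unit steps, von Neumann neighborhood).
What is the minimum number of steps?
8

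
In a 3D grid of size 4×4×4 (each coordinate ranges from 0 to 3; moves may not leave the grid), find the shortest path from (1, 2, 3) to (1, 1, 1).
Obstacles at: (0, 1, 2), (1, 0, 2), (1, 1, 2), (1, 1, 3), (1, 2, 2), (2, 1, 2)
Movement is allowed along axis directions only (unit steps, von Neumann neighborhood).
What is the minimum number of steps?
5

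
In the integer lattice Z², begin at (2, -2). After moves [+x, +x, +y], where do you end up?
(4, -1)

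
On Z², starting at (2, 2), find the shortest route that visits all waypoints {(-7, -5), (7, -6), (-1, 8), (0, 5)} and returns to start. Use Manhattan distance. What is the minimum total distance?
56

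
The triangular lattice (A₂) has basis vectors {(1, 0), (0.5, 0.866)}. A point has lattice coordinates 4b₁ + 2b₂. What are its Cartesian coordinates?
(5, 1.732)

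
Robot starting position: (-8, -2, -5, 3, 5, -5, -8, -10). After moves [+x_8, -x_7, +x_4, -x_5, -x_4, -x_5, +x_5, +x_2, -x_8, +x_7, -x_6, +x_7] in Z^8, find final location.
(-8, -1, -5, 3, 4, -6, -7, -10)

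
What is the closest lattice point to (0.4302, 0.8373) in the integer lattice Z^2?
(0, 1)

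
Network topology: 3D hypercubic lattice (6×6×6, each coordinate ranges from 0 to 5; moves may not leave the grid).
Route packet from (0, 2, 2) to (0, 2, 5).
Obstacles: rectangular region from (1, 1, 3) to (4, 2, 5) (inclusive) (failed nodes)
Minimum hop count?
3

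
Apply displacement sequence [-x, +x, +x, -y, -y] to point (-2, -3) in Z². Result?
(-1, -5)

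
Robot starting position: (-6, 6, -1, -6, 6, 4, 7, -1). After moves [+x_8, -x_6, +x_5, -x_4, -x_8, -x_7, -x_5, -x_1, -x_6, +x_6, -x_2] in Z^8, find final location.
(-7, 5, -1, -7, 6, 3, 6, -1)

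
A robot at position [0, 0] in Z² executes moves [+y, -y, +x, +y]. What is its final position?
(1, 1)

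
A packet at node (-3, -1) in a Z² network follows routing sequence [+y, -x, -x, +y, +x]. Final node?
(-4, 1)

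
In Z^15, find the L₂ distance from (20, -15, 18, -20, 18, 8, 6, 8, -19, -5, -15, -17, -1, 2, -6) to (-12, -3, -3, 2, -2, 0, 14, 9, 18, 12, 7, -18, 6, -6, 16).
73.2257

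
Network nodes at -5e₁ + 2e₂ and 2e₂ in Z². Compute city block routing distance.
5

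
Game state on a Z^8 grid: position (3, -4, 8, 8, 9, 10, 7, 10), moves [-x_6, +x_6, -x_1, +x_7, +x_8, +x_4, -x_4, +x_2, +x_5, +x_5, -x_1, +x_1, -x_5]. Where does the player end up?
(2, -3, 8, 8, 10, 10, 8, 11)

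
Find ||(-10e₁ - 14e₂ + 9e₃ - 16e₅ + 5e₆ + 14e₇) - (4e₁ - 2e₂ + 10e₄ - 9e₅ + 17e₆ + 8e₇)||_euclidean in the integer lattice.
27.3861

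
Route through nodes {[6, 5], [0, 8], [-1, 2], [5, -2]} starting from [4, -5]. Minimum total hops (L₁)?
28
(one optimal route: (4, -5) → (5, -2) → (6, 5) → (0, 8) → (-1, 2))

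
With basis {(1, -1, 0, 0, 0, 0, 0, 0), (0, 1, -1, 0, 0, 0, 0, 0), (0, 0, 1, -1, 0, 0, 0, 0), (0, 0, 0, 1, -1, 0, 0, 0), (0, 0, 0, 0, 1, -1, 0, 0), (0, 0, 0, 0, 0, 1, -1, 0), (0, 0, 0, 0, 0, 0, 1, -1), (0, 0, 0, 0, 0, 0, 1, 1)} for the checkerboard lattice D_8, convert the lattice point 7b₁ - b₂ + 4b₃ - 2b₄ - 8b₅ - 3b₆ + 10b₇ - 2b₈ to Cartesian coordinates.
(7, -8, 5, -6, -6, 5, 11, -12)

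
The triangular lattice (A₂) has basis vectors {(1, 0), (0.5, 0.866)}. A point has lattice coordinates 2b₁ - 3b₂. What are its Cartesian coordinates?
(0.5, -2.598)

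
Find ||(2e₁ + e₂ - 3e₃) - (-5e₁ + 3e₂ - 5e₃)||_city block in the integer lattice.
11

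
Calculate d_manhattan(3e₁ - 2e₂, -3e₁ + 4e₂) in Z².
12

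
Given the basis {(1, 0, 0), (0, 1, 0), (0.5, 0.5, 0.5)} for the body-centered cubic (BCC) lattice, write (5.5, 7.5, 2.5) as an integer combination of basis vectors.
3b₁ + 5b₂ + 5b₃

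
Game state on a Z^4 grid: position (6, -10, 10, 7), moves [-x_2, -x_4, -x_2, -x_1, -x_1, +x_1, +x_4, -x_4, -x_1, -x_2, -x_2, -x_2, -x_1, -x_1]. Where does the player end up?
(2, -15, 10, 6)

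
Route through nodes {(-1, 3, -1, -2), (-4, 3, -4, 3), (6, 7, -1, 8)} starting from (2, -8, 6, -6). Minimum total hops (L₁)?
58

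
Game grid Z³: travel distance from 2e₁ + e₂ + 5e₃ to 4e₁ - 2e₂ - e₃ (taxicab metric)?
11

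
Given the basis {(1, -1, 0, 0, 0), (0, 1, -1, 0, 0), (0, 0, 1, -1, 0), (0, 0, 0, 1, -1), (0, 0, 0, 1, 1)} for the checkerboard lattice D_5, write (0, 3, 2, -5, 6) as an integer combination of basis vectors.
3b₂ + 5b₃ - 3b₄ + 3b₅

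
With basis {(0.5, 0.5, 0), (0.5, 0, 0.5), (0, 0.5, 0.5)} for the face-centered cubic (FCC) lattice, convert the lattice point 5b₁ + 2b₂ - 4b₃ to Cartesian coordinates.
(3.5, 0.5, -1)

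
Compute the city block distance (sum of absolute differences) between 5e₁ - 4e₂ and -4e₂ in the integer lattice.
5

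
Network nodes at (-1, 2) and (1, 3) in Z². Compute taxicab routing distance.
3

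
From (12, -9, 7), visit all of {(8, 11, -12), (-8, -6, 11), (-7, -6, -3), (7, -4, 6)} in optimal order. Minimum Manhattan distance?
89
(one optimal route: (12, -9, 7) → (7, -4, 6) → (-8, -6, 11) → (-7, -6, -3) → (8, 11, -12))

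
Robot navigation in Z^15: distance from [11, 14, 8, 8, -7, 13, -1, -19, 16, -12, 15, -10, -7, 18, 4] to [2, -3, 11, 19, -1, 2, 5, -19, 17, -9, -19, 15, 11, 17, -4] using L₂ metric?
53.6004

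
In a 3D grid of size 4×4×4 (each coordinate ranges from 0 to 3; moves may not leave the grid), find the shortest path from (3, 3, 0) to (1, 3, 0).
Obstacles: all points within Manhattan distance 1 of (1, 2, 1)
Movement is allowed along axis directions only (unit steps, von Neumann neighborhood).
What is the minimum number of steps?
2
(one shortest path: (3, 3, 0) → (2, 3, 0) → (1, 3, 0))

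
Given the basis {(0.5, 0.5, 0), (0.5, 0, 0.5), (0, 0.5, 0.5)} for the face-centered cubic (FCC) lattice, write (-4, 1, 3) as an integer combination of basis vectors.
-6b₁ - 2b₂ + 8b₃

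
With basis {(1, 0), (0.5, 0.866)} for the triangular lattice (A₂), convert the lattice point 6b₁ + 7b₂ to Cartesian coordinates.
(9.5, 6.062)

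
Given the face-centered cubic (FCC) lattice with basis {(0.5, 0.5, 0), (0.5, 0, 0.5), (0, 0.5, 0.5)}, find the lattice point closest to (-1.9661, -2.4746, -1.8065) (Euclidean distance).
(-2, -2.5, -1.5)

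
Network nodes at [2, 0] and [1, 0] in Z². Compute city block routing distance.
1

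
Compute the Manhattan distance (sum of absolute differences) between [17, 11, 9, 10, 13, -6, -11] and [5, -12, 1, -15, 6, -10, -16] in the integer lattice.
84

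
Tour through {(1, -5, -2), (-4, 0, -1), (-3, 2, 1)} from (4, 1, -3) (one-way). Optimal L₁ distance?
26
(one optimal route: (4, 1, -3) → (1, -5, -2) → (-4, 0, -1) → (-3, 2, 1))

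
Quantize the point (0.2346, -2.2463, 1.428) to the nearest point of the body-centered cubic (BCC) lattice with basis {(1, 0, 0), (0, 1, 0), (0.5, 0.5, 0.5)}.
(0.5, -2.5, 1.5)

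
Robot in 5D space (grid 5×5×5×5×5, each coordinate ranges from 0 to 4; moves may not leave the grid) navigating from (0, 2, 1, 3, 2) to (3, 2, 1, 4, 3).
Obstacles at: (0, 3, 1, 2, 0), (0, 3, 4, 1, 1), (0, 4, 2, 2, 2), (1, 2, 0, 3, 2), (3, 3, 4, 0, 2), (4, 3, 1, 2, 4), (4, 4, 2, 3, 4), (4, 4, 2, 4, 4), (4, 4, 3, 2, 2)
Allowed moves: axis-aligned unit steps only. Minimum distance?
5
(one shortest path: (0, 2, 1, 3, 2) → (1, 2, 1, 3, 2) → (2, 2, 1, 3, 2) → (3, 2, 1, 3, 2) → (3, 2, 1, 4, 2) → (3, 2, 1, 4, 3))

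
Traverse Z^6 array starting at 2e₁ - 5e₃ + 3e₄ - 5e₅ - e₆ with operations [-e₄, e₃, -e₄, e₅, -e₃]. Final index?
(2, 0, -5, 1, -4, -1)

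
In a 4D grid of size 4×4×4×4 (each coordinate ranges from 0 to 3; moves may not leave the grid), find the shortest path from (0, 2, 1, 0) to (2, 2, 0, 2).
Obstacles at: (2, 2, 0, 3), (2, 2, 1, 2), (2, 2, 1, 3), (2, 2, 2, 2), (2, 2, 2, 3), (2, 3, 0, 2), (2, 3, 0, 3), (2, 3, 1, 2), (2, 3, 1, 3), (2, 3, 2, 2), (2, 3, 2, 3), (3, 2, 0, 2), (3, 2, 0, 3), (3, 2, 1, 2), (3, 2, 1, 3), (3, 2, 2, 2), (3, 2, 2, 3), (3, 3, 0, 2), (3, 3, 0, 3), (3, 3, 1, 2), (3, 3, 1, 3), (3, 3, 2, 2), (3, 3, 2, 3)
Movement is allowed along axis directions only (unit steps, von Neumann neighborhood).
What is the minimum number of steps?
5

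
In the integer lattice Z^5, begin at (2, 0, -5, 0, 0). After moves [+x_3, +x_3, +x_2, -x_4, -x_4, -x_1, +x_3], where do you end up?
(1, 1, -2, -2, 0)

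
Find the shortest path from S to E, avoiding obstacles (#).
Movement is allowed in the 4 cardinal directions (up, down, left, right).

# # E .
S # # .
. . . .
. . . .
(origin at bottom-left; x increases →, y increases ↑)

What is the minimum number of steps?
7
(one shortest path: (0, 2) → (0, 1) → (1, 1) → (2, 1) → (3, 1) → (3, 2) → (3, 3) → (2, 3))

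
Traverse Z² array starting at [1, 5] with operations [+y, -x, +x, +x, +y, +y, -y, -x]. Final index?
(1, 7)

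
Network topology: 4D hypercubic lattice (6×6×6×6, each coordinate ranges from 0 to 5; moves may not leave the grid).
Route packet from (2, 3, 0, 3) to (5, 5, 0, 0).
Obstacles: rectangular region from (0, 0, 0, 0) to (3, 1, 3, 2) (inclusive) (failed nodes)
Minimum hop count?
8
(one shortest path: (2, 3, 0, 3) → (3, 3, 0, 3) → (4, 3, 0, 3) → (5, 3, 0, 3) → (5, 4, 0, 3) → (5, 5, 0, 3) → (5, 5, 0, 2) → (5, 5, 0, 1) → (5, 5, 0, 0))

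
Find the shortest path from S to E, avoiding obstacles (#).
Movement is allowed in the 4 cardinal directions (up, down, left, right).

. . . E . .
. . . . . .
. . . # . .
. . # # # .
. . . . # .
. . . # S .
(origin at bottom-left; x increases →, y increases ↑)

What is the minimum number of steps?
8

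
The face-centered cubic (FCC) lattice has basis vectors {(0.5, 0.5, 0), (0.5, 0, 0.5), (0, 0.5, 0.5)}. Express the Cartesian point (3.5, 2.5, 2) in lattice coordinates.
4b₁ + 3b₂ + b₃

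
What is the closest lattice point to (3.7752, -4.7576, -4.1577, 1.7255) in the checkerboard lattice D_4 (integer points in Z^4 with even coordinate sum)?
(4, -5, -4, 1)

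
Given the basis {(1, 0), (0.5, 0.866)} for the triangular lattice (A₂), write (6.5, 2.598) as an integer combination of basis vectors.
5b₁ + 3b₂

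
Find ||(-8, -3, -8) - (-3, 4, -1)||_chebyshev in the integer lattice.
7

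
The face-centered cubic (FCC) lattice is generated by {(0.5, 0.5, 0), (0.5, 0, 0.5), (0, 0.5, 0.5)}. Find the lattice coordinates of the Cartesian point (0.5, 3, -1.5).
5b₁ - 4b₂ + b₃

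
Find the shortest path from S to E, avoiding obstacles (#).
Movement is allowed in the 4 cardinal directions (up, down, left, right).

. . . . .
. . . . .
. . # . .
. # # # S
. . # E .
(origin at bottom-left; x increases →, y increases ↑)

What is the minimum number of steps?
2
(one shortest path: (4, 1) → (4, 0) → (3, 0))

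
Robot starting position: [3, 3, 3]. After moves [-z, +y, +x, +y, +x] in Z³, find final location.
(5, 5, 2)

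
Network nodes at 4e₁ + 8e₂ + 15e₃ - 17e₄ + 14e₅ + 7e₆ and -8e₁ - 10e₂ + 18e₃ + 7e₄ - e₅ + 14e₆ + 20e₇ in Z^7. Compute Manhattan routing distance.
99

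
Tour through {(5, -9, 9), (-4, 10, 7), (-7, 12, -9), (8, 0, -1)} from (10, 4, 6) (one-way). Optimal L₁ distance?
86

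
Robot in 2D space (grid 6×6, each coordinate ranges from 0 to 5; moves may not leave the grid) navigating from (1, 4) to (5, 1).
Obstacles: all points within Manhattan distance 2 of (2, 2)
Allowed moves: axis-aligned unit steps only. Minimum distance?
9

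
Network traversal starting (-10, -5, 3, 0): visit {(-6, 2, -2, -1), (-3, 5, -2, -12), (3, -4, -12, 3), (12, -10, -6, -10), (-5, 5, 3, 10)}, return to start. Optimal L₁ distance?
164
(one optimal route: (-10, -5, 3, 0) → (3, -4, -12, 3) → (12, -10, -6, -10) → (-3, 5, -2, -12) → (-6, 2, -2, -1) → (-5, 5, 3, 10) → (-10, -5, 3, 0))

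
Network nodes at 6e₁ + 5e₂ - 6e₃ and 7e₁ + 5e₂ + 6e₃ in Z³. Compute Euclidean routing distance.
12.0416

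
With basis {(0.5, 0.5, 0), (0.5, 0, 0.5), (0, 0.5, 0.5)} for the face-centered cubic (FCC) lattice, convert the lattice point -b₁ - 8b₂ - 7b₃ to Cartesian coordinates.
(-4.5, -4, -7.5)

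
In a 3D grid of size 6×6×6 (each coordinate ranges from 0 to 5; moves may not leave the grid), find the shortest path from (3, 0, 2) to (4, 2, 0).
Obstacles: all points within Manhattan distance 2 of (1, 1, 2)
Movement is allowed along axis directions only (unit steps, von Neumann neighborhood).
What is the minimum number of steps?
5
(one shortest path: (3, 0, 2) → (4, 0, 2) → (4, 1, 2) → (4, 2, 2) → (4, 2, 1) → (4, 2, 0))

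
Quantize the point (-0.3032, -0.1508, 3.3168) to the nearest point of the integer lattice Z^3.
(0, 0, 3)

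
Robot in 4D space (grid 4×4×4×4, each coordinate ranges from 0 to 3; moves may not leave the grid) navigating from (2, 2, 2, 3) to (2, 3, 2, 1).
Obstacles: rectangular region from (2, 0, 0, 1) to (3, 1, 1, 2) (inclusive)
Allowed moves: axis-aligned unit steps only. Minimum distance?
3
(one shortest path: (2, 2, 2, 3) → (2, 3, 2, 3) → (2, 3, 2, 2) → (2, 3, 2, 1))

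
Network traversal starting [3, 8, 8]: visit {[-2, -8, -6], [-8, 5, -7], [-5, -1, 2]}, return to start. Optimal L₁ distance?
90
(one optimal route: (3, 8, 8) → (-8, 5, -7) → (-2, -8, -6) → (-5, -1, 2) → (3, 8, 8))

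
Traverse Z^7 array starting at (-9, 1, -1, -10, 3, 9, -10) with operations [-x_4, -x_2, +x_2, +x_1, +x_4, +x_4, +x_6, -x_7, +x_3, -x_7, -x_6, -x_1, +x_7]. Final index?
(-9, 1, 0, -9, 3, 9, -11)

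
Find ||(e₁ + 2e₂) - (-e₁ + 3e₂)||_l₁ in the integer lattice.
3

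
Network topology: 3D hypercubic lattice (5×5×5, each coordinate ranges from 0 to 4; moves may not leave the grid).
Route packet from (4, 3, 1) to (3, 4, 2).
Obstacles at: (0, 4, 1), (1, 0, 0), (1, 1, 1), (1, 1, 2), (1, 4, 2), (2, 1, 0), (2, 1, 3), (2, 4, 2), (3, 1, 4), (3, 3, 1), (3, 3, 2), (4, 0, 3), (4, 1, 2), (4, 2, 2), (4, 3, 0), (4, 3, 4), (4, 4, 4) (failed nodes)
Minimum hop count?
3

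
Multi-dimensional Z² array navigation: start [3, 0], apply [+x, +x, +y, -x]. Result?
(4, 1)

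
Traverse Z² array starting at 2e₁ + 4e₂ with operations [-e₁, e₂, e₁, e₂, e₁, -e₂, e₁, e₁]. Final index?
(5, 5)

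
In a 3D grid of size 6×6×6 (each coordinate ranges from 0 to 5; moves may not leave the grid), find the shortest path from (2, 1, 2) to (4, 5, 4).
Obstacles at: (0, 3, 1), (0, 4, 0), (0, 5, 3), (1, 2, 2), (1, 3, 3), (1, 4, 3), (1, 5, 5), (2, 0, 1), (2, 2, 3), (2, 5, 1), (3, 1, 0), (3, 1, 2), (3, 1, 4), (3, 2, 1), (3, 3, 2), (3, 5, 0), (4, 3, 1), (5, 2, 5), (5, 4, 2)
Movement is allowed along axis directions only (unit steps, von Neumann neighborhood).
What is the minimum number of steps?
8
(one shortest path: (2, 1, 2) → (2, 2, 2) → (3, 2, 2) → (4, 2, 2) → (4, 3, 2) → (4, 4, 2) → (4, 5, 2) → (4, 5, 3) → (4, 5, 4))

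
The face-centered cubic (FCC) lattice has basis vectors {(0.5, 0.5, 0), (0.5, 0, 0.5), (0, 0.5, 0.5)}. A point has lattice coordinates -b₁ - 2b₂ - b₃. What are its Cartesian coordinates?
(-1.5, -1, -1.5)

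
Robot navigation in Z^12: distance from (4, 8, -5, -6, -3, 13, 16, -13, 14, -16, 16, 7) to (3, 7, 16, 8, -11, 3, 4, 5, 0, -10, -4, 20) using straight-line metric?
45.5192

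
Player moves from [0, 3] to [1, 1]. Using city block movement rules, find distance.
3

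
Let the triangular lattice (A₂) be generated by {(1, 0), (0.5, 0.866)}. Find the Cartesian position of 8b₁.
(8, 0)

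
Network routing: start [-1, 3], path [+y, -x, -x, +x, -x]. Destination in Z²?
(-3, 4)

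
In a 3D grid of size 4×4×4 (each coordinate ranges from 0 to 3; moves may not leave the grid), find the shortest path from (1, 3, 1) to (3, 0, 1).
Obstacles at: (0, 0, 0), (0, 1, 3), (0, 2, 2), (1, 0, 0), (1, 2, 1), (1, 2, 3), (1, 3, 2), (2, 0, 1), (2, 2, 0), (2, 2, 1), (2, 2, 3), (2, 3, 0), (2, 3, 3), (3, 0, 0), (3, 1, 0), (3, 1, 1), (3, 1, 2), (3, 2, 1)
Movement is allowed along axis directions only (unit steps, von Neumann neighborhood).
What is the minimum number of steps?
7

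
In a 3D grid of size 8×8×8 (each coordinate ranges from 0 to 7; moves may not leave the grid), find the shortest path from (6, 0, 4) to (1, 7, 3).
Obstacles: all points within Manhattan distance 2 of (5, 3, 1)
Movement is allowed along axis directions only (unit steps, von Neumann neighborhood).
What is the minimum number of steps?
13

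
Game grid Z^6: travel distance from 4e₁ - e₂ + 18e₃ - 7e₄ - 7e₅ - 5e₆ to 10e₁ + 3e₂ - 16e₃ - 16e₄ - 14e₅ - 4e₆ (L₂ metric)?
36.5923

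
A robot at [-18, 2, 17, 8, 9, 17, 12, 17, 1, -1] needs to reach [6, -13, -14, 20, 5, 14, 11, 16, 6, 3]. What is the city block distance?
100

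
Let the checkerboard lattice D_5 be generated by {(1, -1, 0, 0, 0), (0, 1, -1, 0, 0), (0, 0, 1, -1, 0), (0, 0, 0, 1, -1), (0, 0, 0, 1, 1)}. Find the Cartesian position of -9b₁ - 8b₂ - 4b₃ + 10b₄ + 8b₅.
(-9, 1, 4, 22, -2)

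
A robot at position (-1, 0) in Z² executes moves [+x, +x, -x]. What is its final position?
(0, 0)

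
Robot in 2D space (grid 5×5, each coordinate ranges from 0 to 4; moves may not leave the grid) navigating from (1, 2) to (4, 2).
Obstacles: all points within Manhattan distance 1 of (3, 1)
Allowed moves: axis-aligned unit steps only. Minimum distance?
5
(one shortest path: (1, 2) → (2, 2) → (2, 3) → (3, 3) → (4, 3) → (4, 2))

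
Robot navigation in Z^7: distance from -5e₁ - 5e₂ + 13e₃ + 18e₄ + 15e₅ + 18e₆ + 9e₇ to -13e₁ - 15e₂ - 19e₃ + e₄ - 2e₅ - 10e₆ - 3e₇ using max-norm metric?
32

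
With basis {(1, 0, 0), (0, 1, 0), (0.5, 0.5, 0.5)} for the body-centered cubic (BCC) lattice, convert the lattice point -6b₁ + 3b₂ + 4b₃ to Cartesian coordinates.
(-4, 5, 2)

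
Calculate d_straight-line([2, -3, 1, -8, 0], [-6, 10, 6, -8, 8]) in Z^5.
17.9444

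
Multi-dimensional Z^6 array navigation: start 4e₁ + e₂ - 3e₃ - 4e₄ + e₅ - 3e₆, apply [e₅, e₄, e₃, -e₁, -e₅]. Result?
(3, 1, -2, -3, 1, -3)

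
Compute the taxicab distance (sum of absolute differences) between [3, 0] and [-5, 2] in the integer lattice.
10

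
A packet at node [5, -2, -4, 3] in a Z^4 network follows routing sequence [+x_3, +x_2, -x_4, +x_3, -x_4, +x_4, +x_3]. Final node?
(5, -1, -1, 2)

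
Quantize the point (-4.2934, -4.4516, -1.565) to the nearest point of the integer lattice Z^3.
(-4, -4, -2)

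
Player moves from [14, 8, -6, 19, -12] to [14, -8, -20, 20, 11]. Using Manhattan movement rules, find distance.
54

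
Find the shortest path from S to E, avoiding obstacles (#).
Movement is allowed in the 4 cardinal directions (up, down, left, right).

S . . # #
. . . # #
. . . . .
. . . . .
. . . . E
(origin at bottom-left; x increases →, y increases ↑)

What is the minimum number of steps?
8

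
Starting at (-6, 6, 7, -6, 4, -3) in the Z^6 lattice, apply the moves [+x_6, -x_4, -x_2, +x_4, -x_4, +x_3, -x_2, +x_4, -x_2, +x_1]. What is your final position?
(-5, 3, 8, -6, 4, -2)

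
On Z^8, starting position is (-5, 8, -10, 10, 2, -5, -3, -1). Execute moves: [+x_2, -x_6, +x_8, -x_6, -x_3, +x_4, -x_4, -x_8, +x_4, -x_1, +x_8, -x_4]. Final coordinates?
(-6, 9, -11, 10, 2, -7, -3, 0)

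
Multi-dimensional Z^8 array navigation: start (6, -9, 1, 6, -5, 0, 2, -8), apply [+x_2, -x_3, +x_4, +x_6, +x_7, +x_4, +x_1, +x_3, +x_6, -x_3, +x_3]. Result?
(7, -8, 1, 8, -5, 2, 3, -8)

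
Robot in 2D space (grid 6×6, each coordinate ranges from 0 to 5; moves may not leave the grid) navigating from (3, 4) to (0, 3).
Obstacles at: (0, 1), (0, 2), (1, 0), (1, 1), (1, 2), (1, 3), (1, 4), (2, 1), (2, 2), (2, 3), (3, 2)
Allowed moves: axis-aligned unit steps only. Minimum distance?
6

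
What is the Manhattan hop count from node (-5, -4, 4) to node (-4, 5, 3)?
11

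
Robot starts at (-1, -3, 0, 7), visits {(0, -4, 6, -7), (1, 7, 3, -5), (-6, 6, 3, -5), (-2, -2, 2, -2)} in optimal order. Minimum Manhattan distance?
51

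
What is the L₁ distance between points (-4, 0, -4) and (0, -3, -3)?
8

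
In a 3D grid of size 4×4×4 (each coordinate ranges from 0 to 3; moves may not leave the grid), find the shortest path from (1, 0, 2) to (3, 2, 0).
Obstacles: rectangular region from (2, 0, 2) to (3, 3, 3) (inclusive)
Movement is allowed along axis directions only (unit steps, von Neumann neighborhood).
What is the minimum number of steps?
6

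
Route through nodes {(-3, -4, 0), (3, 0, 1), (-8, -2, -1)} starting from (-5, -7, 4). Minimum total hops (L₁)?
32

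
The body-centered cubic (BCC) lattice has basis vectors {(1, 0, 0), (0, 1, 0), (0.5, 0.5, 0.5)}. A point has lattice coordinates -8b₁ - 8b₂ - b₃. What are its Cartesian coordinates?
(-8.5, -8.5, -0.5)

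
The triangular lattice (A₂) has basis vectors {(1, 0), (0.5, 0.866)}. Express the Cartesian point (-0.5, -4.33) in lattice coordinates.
2b₁ - 5b₂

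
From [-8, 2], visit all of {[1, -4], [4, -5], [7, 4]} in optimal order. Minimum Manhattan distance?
31
(one optimal route: (-8, 2) → (1, -4) → (4, -5) → (7, 4))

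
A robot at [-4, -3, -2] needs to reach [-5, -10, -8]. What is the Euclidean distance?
9.27362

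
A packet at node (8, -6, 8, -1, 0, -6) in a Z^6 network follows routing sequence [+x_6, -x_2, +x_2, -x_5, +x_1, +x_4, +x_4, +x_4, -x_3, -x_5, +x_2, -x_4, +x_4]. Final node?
(9, -5, 7, 2, -2, -5)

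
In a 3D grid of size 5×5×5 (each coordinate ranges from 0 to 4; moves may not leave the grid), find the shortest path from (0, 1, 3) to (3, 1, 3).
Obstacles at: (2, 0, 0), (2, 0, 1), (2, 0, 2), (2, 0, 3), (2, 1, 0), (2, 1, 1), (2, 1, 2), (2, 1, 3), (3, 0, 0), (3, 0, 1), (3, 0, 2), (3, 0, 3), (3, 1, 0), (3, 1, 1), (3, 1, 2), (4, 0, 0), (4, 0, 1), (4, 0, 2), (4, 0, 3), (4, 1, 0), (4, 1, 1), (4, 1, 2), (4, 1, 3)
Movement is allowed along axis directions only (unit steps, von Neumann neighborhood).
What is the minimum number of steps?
5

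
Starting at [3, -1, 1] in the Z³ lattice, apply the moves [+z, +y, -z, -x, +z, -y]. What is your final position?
(2, -1, 2)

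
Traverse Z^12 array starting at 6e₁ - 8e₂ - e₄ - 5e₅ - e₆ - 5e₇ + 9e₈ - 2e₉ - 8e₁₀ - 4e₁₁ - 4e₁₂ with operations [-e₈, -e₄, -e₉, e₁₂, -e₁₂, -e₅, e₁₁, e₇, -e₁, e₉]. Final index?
(5, -8, 0, -2, -6, -1, -4, 8, -2, -8, -3, -4)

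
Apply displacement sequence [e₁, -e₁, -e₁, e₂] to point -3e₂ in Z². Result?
(-1, -2)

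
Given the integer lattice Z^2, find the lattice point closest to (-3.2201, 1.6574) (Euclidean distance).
(-3, 2)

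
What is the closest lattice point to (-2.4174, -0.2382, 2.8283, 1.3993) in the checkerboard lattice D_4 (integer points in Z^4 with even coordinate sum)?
(-2, 0, 3, 1)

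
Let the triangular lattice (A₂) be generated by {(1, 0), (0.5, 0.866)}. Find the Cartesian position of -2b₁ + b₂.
(-1.5, 0.866)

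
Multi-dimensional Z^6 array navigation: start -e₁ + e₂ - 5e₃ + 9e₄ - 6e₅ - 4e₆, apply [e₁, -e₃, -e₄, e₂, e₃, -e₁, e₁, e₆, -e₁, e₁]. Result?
(0, 2, -5, 8, -6, -3)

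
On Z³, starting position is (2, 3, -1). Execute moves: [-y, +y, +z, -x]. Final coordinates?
(1, 3, 0)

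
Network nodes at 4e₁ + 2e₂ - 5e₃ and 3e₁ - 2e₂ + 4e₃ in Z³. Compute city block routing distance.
14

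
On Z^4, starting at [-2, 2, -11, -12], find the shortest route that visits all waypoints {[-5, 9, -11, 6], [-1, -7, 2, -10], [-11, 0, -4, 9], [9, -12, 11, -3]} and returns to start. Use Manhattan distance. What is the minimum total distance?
168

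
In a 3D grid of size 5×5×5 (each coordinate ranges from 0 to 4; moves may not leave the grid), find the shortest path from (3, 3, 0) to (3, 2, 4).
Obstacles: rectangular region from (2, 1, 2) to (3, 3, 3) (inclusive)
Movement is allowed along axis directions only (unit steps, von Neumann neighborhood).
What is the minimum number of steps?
7
(one shortest path: (3, 3, 0) → (4, 3, 0) → (4, 2, 0) → (4, 2, 1) → (4, 2, 2) → (4, 2, 3) → (4, 2, 4) → (3, 2, 4))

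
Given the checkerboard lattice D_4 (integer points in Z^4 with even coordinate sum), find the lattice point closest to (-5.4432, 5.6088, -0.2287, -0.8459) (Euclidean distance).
(-5, 6, 0, -1)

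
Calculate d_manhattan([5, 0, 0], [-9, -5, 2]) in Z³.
21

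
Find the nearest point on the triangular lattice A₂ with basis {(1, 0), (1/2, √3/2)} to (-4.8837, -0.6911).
(-4.5, -0.866)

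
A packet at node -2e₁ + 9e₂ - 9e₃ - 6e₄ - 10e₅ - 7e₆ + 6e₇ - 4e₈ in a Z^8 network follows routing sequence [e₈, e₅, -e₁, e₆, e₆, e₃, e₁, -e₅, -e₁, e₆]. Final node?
(-3, 9, -8, -6, -10, -4, 6, -3)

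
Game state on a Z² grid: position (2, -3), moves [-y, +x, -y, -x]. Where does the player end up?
(2, -5)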